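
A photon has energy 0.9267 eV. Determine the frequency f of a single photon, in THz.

Take h = 6.62607015·10^-34 J·s, 1 eV = 1.602176634·10^-19 J.
Convert to SI: E = 0.9267 eV = 1.4847·10^-19 J.
The photon relation is f = E/h, giving f = 2.241·10^14 Hz.
Converting to THz: f = 224.1 THz ≈ 224 THz.

224 THz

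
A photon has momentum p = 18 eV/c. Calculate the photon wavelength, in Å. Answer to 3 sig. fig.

(h = 6.62607015e-34 J·s, c = 2.99792458e8 m/s, 1 eV = 1.602176634e-19 J.)
First convert: p = 18 eV/c = 9.6197e-27 kg·m/s.
Apply λ = h/p: λ = 6.888e-8 m.
Converting to Å: λ = 688.8 Å ≈ 689 Å.

689 Å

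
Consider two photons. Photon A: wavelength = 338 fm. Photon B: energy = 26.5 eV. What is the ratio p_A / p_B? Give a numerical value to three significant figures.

p_A = 1.960e-21 kg·m/s (from wavelength = 338 fm, via p = h/λ).
p_B = 1.416e-26 kg·m/s (from energy = 26.5 eV, via p = E/c).
Ratio = 1.960e-21 / 1.416e-26 = 1.38e5.

1.38e5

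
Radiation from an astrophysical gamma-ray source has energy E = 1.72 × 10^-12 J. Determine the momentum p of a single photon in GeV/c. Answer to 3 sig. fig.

0.0107 GeV/c

Since p = E/c for a photon, p = 5.737 × 10^-21 kg·m/s.
Converting to GeV/c: p = 0.01074 GeV/c ≈ 0.0107 GeV/c.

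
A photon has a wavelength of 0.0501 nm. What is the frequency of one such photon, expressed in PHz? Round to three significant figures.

Use c = 2.99792458e8 m/s.
Convert to SI: λ = 0.0501 nm = 5.01e-11 m.
For a photon f = c/λ, so f = 5.984e18 Hz.
Converting to PHz: f = 5984 PHz ≈ 5980 PHz.

5980 PHz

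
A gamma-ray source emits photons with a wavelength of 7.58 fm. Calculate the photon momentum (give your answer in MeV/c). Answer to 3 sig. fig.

164 MeV/c

Convert to SI: λ = 7.58 fm = 7.58e-15 m.
Apply p = h/λ: p = 8.742e-20 kg·m/s.
Converting to MeV/c: p = 163.6 MeV/c ≈ 164 MeV/c.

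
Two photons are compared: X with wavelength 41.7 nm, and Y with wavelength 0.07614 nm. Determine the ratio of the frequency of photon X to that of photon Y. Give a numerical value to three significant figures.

f_X = 7.189e15 Hz (from wavelength = 41.7 nm, via f = c/λ).
f_Y = 3.937e18 Hz (from wavelength = 0.07614 nm, via f = c/λ).
Ratio = 7.189e15 / 3.937e18 = 1.83e-3.

1.83e-3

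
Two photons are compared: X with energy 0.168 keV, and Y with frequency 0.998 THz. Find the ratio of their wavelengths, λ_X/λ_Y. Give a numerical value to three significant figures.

2.46e-5

λ_X = 7.380e-9 m (from energy = 0.168 keV, via λ = hc/E).
λ_Y = 3.004e-4 m (from frequency = 0.998 THz, via λ = c/f).
Ratio = 7.380e-9 / 3.004e-4 = 2.46e-5.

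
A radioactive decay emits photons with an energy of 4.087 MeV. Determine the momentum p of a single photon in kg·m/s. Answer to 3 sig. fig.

First convert: E = 4.087 MeV = 6.5481e-13 J.
Since p = E/c for a photon, p = 2.184e-21 kg·m/s.
So p ≈ 2.18e-21 kg·m/s.

2.18e-21 kg·m/s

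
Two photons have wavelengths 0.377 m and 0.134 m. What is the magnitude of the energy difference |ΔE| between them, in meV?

Using E = hc/λ: E₁ = 5.269 × 10^-25 J, E₂ = 1.482 × 10^-24 J.
|ΔE| = |5.269 × 10^-25 − 1.482 × 10^-24| = 9.56 × 10^-25 J = 5.96 × 10^-3 meV.

5.96 × 10^-3 meV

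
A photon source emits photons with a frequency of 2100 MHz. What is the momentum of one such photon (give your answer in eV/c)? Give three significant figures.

First convert: f = 2100 MHz = 2.1e9 Hz.
For a photon p = hf/c, so p = 4.641e-33 kg·m/s.
Converting to eV/c: p = 8.685e-6 eV/c ≈ 8.68e-6 eV/c.

8.68e-6 eV/c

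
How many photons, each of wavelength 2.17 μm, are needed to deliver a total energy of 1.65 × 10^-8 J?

Per-photon energy: E = 9.154 × 10^-20 J (from wavelength = 2.17 μm).
N = E_total / E_photon = 1.65 × 10^-8 J / 9.154 × 10^-20 J = 1.80 × 10^11.

1.80 × 10^11 photons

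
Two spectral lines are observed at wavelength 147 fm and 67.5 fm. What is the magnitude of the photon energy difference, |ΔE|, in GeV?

Using E = hc/λ: E₁ = 1.351 × 10^-12 J, E₂ = 2.943 × 10^-12 J.
|ΔE| = |1.351 × 10^-12 − 2.943 × 10^-12| = 1.59 × 10^-12 J = 9.93 × 10^-3 GeV.

9.93 × 10^-3 GeV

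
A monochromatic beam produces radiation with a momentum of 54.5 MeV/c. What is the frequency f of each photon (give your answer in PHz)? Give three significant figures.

1.32 × 10^7 PHz

Convert to SI: p = 54.5 MeV/c = 2.9126 × 10^-20 kg·m/s.
Since f = pc/h for a photon, f = 1.318 × 10^22 Hz.
Converting to PHz: f = 1.318 × 10^7 PHz ≈ 1.32 × 10^7 PHz.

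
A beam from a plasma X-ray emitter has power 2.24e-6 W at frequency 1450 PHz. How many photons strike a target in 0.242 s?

Total energy: E_total = P·t = 2.24e-6 × 0.242 = 5.421e-7 J.
Per-photon energy: E = 9.608e-16 J.
N = E_total / E_photon = 5.64e8.

5.64e8 photons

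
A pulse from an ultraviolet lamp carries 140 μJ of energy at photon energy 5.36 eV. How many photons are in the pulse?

1.63e14 photons

Per-photon energy: E = 8.588e-19 J (from energy = 5.36 eV).
N = E_total / E_photon = 1.40e-4 J / 8.588e-19 J = 1.63e14.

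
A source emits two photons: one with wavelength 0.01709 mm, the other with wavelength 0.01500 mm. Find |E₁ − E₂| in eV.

0.0101 eV

Using E = hc/λ: E₁ = 1.1623·10^-20 J, E₂ = 1.3243·10^-20 J.
|ΔE| = |1.1623·10^-20 − 1.3243·10^-20| = 1.62·10^-21 J = 0.0101 eV.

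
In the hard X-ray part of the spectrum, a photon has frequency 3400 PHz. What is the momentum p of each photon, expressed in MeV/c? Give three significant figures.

0.0141 MeV/c

Use h = 6.62607015e-34 J·s, c = 2.99792458e8 m/s, 1 eV = 1.602176634e-19 J.
Convert to SI: f = 3400 PHz = 3.4e18 Hz.
Since p = hf/c for a photon, p = 7.515e-24 kg·m/s.
Converting to MeV/c: p = 0.01406 MeV/c ≈ 0.0141 MeV/c.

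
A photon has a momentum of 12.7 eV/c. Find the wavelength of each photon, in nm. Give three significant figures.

97.6 nm

In SI units: p = 12.7 eV/c = 6.7872 × 10^-27 kg·m/s.
Since λ = h/p for a photon, λ = 9.763 × 10^-8 m.
Converting to nm: λ = 97.63 nm ≈ 97.6 nm.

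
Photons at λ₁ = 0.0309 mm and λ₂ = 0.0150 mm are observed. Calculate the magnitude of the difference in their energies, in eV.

Using E = hc/λ: E₁ = 6.429e-21 J, E₂ = 1.324e-20 J.
|ΔE| = |6.429e-21 − 1.324e-20| = 6.81e-21 J = 0.0425 eV.

0.0425 eV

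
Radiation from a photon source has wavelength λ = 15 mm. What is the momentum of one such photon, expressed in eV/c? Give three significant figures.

Take h = 6.62607015e-34 J·s, c = 2.99792458e8 m/s, 1 eV = 1.602176634e-19 J.
In SI units: λ = 15 mm = 0.015 m.
Since p = h/λ for a photon, p = 4.417e-32 kg·m/s.
Converting to eV/c: p = 8.266e-5 eV/c ≈ 8.27e-5 eV/c.

8.27e-5 eV/c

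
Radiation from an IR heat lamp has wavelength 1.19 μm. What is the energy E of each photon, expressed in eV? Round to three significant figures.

Convert to SI: λ = 1.19 μm = 1.19 × 10^-6 m.
The photon relation is E = hc/λ, giving E = 1.669 × 10^-19 J.
Converting to eV: E = 1.042 eV ≈ 1.04 eV.

1.04 eV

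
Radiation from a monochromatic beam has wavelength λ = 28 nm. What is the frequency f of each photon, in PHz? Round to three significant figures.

10.7 PHz

In SI units: λ = 28 nm = 2.8e-8 m.
For a photon f = c/λ, so f = 1.071e16 Hz.
Converting to PHz: f = 10.71 PHz ≈ 10.7 PHz.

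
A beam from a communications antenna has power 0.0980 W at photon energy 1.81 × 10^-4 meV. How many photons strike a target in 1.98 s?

6.69 × 10^24 photons

Total energy: E_total = P·t = 0.0980 × 1.98 = 0.1940 J.
Per-photon energy: E = 2.900 × 10^-26 J.
N = E_total / E_photon = 6.69 × 10^24.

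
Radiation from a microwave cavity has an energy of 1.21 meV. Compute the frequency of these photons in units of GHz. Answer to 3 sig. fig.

293 GHz

First convert: E = 1.21 meV = 1.9386e-22 J.
For a photon f = E/h, so f = 2.926e11 Hz.
Converting to GHz: f = 292.6 GHz ≈ 293 GHz.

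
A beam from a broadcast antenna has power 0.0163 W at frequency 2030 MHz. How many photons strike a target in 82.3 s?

Total energy: E_total = P·t = 0.0163 × 82.3 = 1.341 J.
Per-photon energy: E = 1.345e-24 J.
N = E_total / E_photon = 9.97e23.

9.97e23 photons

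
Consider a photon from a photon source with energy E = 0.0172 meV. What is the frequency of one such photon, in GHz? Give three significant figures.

4.16 GHz

First convert: E = 0.0172 meV = 2.7557 × 10^-24 J.
For a photon f = E/h, so f = 4.159 × 10^9 Hz.
Converting to GHz: f = 4.159 GHz ≈ 4.16 GHz.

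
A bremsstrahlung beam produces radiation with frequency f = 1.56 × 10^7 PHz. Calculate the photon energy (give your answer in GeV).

0.0645 GeV

(h = 6.62607015 × 10^-34 J·s, 1 eV = 1.602176634 × 10^-19 J.)
In SI units: f = 1.56 × 10^7 PHz = 1.56 × 10^22 Hz.
For a photon E = hf, so E = 1.034 × 10^-11 J.
Converting to GeV: E = 0.06452 GeV ≈ 0.0645 GeV.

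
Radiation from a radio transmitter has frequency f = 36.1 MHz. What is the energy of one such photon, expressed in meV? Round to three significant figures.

Use h = 6.62607015 × 10^-34 J·s, 1 eV = 1.602176634 × 10^-19 J.
Convert to SI: f = 36.1 MHz = 3.61 × 10^7 Hz.
For a photon E = hf, so E = 2.392 × 10^-26 J.
Converting to meV: E = 1.493 × 10^-4 meV ≈ 1.49 × 10^-4 meV.

1.49 × 10^-4 meV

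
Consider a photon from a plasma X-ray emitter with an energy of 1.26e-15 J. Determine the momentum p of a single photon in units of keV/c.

7.86 keV/c

Take c = 2.99792458e8 m/s, 1 eV = 1.602176634e-19 J.
For a photon p = E/c, so p = 4.203e-24 kg·m/s.
Converting to keV/c: p = 7.864 keV/c ≈ 7.86 keV/c.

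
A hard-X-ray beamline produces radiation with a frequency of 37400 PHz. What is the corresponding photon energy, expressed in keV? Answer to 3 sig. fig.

155 keV

Use h = 6.62607015 × 10^-34 J·s, 1 eV = 1.602176634 × 10^-19 J.
In SI units: f = 37400 PHz = 3.74 × 10^19 Hz.
Since E = hf for a photon, E = 2.478 × 10^-14 J.
Converting to keV: E = 154.7 keV ≈ 155 keV.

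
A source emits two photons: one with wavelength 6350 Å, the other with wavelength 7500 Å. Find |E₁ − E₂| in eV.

Using E = hc/λ: E₁ = 3.128 × 10^-19 J, E₂ = 2.649 × 10^-19 J.
|ΔE| = |3.128 × 10^-19 − 2.649 × 10^-19| = 4.80 × 10^-20 J = 0.299 eV.

0.299 eV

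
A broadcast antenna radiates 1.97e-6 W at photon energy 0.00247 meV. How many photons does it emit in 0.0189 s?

Total energy: E_total = P·t = 1.97e-6 × 0.0189 = 3.723e-8 J.
Per-photon energy: E = 3.957e-25 J.
N = E_total / E_photon = 9.41e16.

9.41e16 photons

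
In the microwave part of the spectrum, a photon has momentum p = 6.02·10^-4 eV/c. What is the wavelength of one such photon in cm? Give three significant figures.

0.206 cm

(h = 6.62607015·10^-34 J·s, c = 2.99792458·10^8 m/s, 1 eV = 1.602176634·10^-19 J.)
First convert: p = 6.02·10^-4 eV/c = 3.2173·10^-31 kg·m/s.
For a photon λ = h/p, so λ = 0.002060 m.
Converting to cm: λ = 0.2060 cm ≈ 0.206 cm.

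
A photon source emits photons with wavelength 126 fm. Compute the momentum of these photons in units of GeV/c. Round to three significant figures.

9.84e-3 GeV/c

Convert to SI: λ = 126 fm = 1.26e-13 m.
For a photon p = h/λ, so p = 5.259e-21 kg·m/s.
Converting to GeV/c: p = 0.009840 GeV/c ≈ 9.84e-3 GeV/c.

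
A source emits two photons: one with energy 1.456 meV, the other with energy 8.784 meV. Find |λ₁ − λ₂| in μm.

Using λ = hc/E: λ₁ = 8.5154 × 10^-4 m, λ₂ = 1.4115 × 10^-4 m.
|Δλ| = |8.5154 × 10^-4 − 1.4115 × 10^-4| = 7.10 × 10^-4 m = 710 μm.

710 μm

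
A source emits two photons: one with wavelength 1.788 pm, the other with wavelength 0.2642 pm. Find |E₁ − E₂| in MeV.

Using E = hc/λ: E₁ = 1.1110 × 10^-13 J, E₂ = 7.5187 × 10^-13 J.
|ΔE| = |1.1110 × 10^-13 − 7.5187 × 10^-13| = 6.41 × 10^-13 J = 4.00 MeV.

4.00 MeV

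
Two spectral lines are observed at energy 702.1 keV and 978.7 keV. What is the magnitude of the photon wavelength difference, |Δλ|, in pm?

Using λ = hc/E: λ₁ = 1.7659 × 10^-12 m, λ₂ = 1.2668 × 10^-12 m.
|Δλ| = |1.7659 × 10^-12 − 1.2668 × 10^-12| = 4.99 × 10^-13 m = 0.499 pm.

0.499 pm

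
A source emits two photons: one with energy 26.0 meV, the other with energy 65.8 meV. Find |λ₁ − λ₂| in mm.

Using λ = hc/E: λ₁ = 4.769e-5 m, λ₂ = 1.884e-5 m.
|Δλ| = |4.769e-5 − 1.884e-5| = 2.88e-5 m = 0.0288 mm.

0.0288 mm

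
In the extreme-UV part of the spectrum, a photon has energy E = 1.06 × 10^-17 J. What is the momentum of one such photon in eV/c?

For a photon p = E/c, so p = 3.536 × 10^-26 kg·m/s.
Converting to eV/c: p = 66.16 eV/c ≈ 66.2 eV/c.

66.2 eV/c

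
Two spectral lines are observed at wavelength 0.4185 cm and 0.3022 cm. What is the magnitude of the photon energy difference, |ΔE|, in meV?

0.114 meV

Using E = hc/λ: E₁ = 4.7466·10^-23 J, E₂ = 6.5733·10^-23 J.
|ΔE| = |4.7466·10^-23 − 6.5733·10^-23| = 1.83·10^-23 J = 0.114 meV.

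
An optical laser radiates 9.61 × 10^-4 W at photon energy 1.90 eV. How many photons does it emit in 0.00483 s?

Total energy: E_total = P·t = 9.61 × 10^-4 × 0.00483 = 4.642 × 10^-6 J.
Per-photon energy: E = 3.044 × 10^-19 J.
N = E_total / E_photon = 1.52 × 10^13.

1.52 × 10^13 photons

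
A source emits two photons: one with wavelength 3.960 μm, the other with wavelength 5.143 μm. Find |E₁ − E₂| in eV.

Using E = hc/λ: E₁ = 5.0163e-20 J, E₂ = 3.8624e-20 J.
|ΔE| = |5.0163e-20 − 3.8624e-20| = 1.15e-20 J = 0.0720 eV.

0.0720 eV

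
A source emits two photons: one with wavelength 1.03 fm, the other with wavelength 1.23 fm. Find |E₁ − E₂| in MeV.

Using E = hc/λ: E₁ = 1.929 × 10^-10 J, E₂ = 1.615 × 10^-10 J.
|ΔE| = |1.929 × 10^-10 − 1.615 × 10^-10| = 3.14 × 10^-11 J = 196 MeV.

196 MeV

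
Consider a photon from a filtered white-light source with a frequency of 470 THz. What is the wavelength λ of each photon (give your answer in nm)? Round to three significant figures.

In SI units: f = 470 THz = 4.7e14 Hz.
For a photon λ = c/f, so λ = 6.379e-7 m.
Converting to nm: λ = 637.9 nm ≈ 638 nm.

638 nm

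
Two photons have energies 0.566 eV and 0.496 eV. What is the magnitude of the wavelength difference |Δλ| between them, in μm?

Using λ = hc/E: λ₁ = 2.191e-6 m, λ₂ = 2.500e-6 m.
|Δλ| = |2.191e-6 − 2.500e-6| = 3.09e-7 m = 0.309 μm.

0.309 μm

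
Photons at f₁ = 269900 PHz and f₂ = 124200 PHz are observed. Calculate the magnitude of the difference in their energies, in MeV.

Using E = hf: E₁ = 1.7884 × 10^-13 J, E₂ = 8.2296 × 10^-14 J.
|ΔE| = |1.7884 × 10^-13 − 8.2296 × 10^-14| = 9.65 × 10^-14 J = 0.603 MeV.

0.603 MeV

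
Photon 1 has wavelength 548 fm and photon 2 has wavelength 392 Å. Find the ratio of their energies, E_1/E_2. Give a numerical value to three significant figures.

7.15 × 10^4

E_1 = 3.625 × 10^-13 J (from wavelength = 548 fm, via E = hc/λ).
E_2 = 5.067 × 10^-18 J (from wavelength = 392 Å, via E = hc/λ).
Ratio = 3.625 × 10^-13 / 5.067 × 10^-18 = 7.15 × 10^4.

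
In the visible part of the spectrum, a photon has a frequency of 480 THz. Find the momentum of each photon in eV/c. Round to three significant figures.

1.99 eV/c

Use h = 6.62607015 × 10^-34 J·s, c = 2.99792458 × 10^8 m/s, 1 eV = 1.602176634 × 10^-19 J.
Convert to SI: f = 480 THz = 4.80 × 10^14 Hz.
For a photon p = hf/c, so p = 1.061 × 10^-27 kg·m/s.
Converting to eV/c: p = 1.985 eV/c ≈ 1.99 eV/c.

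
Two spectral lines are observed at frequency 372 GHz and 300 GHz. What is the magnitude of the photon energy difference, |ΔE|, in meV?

Using E = hf: E₁ = 2.465·10^-22 J, E₂ = 1.988·10^-22 J.
|ΔE| = |2.465·10^-22 − 1.988·10^-22| = 4.77·10^-23 J = 0.298 meV.

0.298 meV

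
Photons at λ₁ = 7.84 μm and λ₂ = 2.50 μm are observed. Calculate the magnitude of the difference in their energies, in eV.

0.338 eV

Using E = hc/λ: E₁ = 2.534·10^-20 J, E₂ = 7.946·10^-20 J.
|ΔE| = |2.534·10^-20 − 7.946·10^-20| = 5.41·10^-20 J = 0.338 eV.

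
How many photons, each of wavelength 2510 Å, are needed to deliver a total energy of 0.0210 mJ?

Per-photon energy: E = 7.914·10^-19 J (from wavelength = 2510 Å).
N = E_total / E_photon = 2.10·10^-5 J / 7.914·10^-19 J = 2.65·10^13.

2.65·10^13 photons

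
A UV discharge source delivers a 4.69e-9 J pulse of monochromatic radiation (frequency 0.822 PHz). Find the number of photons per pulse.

Per-photon energy: E = 5.447e-19 J (from frequency = 0.822 PHz).
N = E_total / E_photon = 4.69e-9 J / 5.447e-19 J = 8.61e9.

8.61e9 photons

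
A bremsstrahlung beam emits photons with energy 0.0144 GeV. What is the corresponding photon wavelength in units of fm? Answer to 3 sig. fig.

86.1 fm

First convert: E = 0.0144 GeV = 2.3071e-12 J.
For a photon λ = hc/E, so λ = 8.610e-14 m.
Converting to fm: λ = 86.10 fm ≈ 86.1 fm.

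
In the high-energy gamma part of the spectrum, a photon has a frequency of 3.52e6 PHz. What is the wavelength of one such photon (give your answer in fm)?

Take c = 2.99792458e8 m/s.
First convert: f = 3.52e6 PHz = 3.52e21 Hz.
Apply λ = c/f: λ = 8.517e-14 m.
Converting to fm: λ = 85.17 fm ≈ 85.2 fm.

85.2 fm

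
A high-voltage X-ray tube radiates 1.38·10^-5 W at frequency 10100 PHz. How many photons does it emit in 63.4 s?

Total energy: E_total = P·t = 1.38·10^-5 × 63.4 = 8.749·10^-4 J.
Per-photon energy: E = 6.692·10^-15 J.
N = E_total / E_photon = 1.31·10^11.

1.31·10^11 photons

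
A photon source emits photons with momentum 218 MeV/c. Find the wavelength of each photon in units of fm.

5.69 fm

First convert: p = 218 MeV/c = 1.1651·10^-19 kg·m/s.
For a photon λ = h/p, so λ = 5.687·10^-15 m.
Converting to fm: λ = 5.687 fm ≈ 5.69 fm.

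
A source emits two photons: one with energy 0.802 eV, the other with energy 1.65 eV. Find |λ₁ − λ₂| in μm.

0.795 μm

Using λ = hc/E: λ₁ = 1.546·10^-6 m, λ₂ = 7.514·10^-7 m.
|Δλ| = |1.546·10^-6 − 7.514·10^-7| = 7.95·10^-7 m = 0.795 μm.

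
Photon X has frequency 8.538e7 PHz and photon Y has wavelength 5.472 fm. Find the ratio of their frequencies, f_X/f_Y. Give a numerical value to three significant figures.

1.56

f_X = 8.538e22 Hz (from frequency = 8.538e7 PHz, via f given directly).
f_Y = 5.479e22 Hz (from wavelength = 5.472 fm, via f = c/λ).
Ratio = 8.538e22 / 5.479e22 = 1.56.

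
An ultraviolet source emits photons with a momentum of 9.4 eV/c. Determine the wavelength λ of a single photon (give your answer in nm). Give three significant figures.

132 nm

In SI units: p = 9.4 eV/c = 5.0236·10^-27 kg·m/s.
Since λ = h/p for a photon, λ = 1.319·10^-7 m.
Converting to nm: λ = 131.9 nm ≈ 132 nm.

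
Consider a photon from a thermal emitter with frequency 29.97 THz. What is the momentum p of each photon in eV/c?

First convert: f = 29.97 THz = 2.997e13 Hz.
The photon relation is p = hf/c, giving p = 6.624e-29 kg·m/s.
Converting to eV/c: p = 0.1239 eV/c ≈ 0.124 eV/c.

0.124 eV/c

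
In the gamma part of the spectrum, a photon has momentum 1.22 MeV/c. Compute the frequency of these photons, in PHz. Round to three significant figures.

Use h = 6.62607015 × 10^-34 J·s, c = 2.99792458 × 10^8 m/s, 1 eV = 1.602176634 × 10^-19 J.
First convert: p = 1.22 MeV/c = 6.5200 × 10^-22 kg·m/s.
The photon relation is f = pc/h, giving f = 2.950 × 10^20 Hz.
Converting to PHz: f = 295000 PHz ≈ 2.95 × 10^5 PHz.

2.95 × 10^5 PHz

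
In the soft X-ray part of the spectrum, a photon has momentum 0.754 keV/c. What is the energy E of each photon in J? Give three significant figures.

First convert: p = 0.754 keV/c = 4.0296 × 10^-25 kg·m/s.
Apply E = pc: E = 1.208 × 10^-16 J.
So E ≈ 1.21 × 10^-16 J.

1.21 × 10^-16 J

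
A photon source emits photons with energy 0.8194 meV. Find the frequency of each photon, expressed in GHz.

198 GHz

Use h = 6.62607015 × 10^-34 J·s, 1 eV = 1.602176634 × 10^-19 J.
First convert: E = 0.8194 meV = 1.3128 × 10^-22 J.
For a photon f = E/h, so f = 1.981 × 10^11 Hz.
Converting to GHz: f = 198.1 GHz ≈ 198 GHz.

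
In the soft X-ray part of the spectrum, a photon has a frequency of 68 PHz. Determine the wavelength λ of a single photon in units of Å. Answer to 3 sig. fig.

44.1 Å

(c = 2.99792458e8 m/s.)
First convert: f = 68 PHz = 6.8e16 Hz.
The photon relation is λ = c/f, giving λ = 4.409e-9 m.
Converting to Å: λ = 44.09 Å ≈ 44.1 Å.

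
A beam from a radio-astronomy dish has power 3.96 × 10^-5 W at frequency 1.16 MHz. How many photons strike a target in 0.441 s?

2.27 × 10^22 photons

Total energy: E_total = P·t = 3.96 × 10^-5 × 0.441 = 1.746 × 10^-5 J.
Per-photon energy: E = 7.686 × 10^-28 J.
N = E_total / E_photon = 2.27 × 10^22.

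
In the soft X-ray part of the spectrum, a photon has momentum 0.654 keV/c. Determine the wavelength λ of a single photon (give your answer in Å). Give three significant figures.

19.0 Å

Convert to SI: p = 0.654 keV/c = 3.4952 × 10^-25 kg·m/s.
The photon relation is λ = h/p, giving λ = 1.896 × 10^-9 m.
Converting to Å: λ = 18.96 Å ≈ 19.0 Å.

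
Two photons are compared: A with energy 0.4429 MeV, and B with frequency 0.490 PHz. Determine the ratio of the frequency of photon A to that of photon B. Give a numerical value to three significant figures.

f_A = 1.071·10^20 Hz (from energy = 0.4429 MeV, via f = E/h).
f_B = 4.900·10^14 Hz (from frequency = 0.490 PHz, via f given directly).
Ratio = 1.071·10^20 / 4.900·10^14 = 2.19·10^5.

2.19·10^5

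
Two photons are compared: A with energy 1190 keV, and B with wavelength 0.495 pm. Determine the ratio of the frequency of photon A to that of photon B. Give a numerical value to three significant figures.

f_A = 2.877 × 10^20 Hz (from energy = 1190 keV, via f = E/h).
f_B = 6.056 × 10^20 Hz (from wavelength = 0.495 pm, via f = c/λ).
Ratio = 2.877 × 10^20 / 6.056 × 10^20 = 0.475.

0.475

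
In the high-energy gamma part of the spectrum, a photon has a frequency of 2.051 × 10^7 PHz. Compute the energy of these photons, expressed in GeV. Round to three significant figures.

Take h = 6.62607015 × 10^-34 J·s, 1 eV = 1.602176634 × 10^-19 J.
In SI units: f = 2.051 × 10^7 PHz = 2.051 × 10^22 Hz.
The photon relation is E = hf, giving E = 1.359 × 10^-11 J.
Converting to GeV: E = 0.08482 GeV ≈ 0.0848 GeV.

0.0848 GeV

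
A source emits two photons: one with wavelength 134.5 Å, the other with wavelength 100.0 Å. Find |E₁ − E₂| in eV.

31.8 eV

Using E = hc/λ: E₁ = 1.4769 × 10^-17 J, E₂ = 1.9864 × 10^-17 J.
|ΔE| = |1.4769 × 10^-17 − 1.9864 × 10^-17| = 5.10 × 10^-18 J = 31.8 eV.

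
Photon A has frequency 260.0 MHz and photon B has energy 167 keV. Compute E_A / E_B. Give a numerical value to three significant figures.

6.44 × 10^-12

E_A = 1.723 × 10^-25 J (from frequency = 260.0 MHz, via E = hf).
E_B = 2.676 × 10^-14 J (from energy = 167 keV, via E given directly).
Ratio = 1.723 × 10^-25 / 2.676 × 10^-14 = 6.44 × 10^-12.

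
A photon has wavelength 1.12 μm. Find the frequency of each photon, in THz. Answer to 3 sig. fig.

268 THz

Use c = 2.99792458 × 10^8 m/s.
In SI units: λ = 1.12 μm = 1.12 × 10^-6 m.
For a photon f = c/λ, so f = 2.677 × 10^14 Hz.
Converting to THz: f = 267.7 THz ≈ 268 THz.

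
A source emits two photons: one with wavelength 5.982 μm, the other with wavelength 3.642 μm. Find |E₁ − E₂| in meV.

Using E = hc/λ: E₁ = 3.3207e-20 J, E₂ = 5.4543e-20 J.
|ΔE| = |3.3207e-20 − 5.4543e-20| = 2.13e-20 J = 133 meV.

133 meV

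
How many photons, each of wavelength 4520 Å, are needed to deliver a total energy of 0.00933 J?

2.12e16 photons

Per-photon energy: E = 4.395e-19 J (from wavelength = 4520 Å).
N = E_total / E_photon = 0.00933 J / 4.395e-19 J = 2.12e16.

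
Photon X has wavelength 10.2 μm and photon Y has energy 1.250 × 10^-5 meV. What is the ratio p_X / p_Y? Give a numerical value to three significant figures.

p_X = 6.496 × 10^-29 kg·m/s (from wavelength = 10.2 μm, via p = h/λ).
p_Y = 6.680 × 10^-36 kg·m/s (from energy = 1.250 × 10^-5 meV, via p = E/c).
Ratio = 6.496 × 10^-29 / 6.680 × 10^-36 = 9.72 × 10^6.

9.72 × 10^6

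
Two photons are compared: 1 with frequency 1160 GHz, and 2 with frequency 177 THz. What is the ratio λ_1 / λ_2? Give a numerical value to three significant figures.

153

λ_1 = 2.584 × 10^-4 m (from frequency = 1160 GHz, via λ = c/f).
λ_2 = 1.694 × 10^-6 m (from frequency = 177 THz, via λ = c/f).
Ratio = 2.584 × 10^-4 / 1.694 × 10^-6 = 153.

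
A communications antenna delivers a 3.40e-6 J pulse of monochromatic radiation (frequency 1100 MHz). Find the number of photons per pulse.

4.66e18 photons

Per-photon energy: E = 7.289e-25 J (from frequency = 1100 MHz).
N = E_total / E_photon = 3.40e-6 J / 7.289e-25 J = 4.66e18.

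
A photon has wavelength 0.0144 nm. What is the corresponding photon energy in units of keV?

(h = 6.62607015 × 10^-34 J·s, c = 2.99792458 × 10^8 m/s, 1 eV = 1.602176634 × 10^-19 J.)
First convert: λ = 0.0144 nm = 1.44 × 10^-11 m.
For a photon E = hc/λ, so E = 1.379 × 10^-14 J.
Converting to keV: E = 86.10 keV ≈ 86.1 keV.

86.1 keV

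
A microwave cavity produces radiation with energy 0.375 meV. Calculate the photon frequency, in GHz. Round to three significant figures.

90.7 GHz

In SI units: E = 0.375 meV = 6.0082·10^-23 J.
Apply f = E/h: f = 9.067·10^10 Hz.
Converting to GHz: f = 90.67 GHz ≈ 90.7 GHz.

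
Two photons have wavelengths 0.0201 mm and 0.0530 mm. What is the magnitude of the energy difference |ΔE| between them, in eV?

0.0383 eV

Using E = hc/λ: E₁ = 9.883 × 10^-21 J, E₂ = 3.748 × 10^-21 J.
|ΔE| = |9.883 × 10^-21 − 3.748 × 10^-21| = 6.13 × 10^-21 J = 0.0383 eV.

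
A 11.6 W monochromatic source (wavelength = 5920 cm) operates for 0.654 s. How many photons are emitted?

Total energy: E_total = P·t = 11.6 × 0.654 = 7.586 J.
Per-photon energy: E = 3.355 × 10^-27 J.
N = E_total / E_photon = 2.26 × 10^27.

2.26 × 10^27 photons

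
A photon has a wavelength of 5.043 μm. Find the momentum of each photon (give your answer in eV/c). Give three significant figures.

0.246 eV/c

Use h = 6.62607015 × 10^-34 J·s, c = 2.99792458 × 10^8 m/s, 1 eV = 1.602176634 × 10^-19 J.
In SI units: λ = 5.043 μm = 5.043 × 10^-6 m.
The photon relation is p = h/λ, giving p = 1.314 × 10^-28 kg·m/s.
Converting to eV/c: p = 0.2459 eV/c ≈ 0.246 eV/c.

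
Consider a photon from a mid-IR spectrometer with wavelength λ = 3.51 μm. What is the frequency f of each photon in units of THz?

First convert: λ = 3.51 μm = 3.51e-6 m.
Apply f = c/λ: f = 8.541e13 Hz.
Converting to THz: f = 85.41 THz ≈ 85.4 THz.

85.4 THz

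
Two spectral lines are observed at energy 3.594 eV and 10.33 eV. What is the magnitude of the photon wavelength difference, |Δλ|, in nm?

225 nm

Using λ = hc/E: λ₁ = 3.4498 × 10^-7 m, λ₂ = 1.2002 × 10^-7 m.
|Δλ| = |3.4498 × 10^-7 − 1.2002 × 10^-7| = 2.25 × 10^-7 m = 225 nm.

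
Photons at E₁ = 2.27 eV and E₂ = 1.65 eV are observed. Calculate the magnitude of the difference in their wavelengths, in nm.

Using λ = hc/E: λ₁ = 5.462 × 10^-7 m, λ₂ = 7.514 × 10^-7 m.
|Δλ| = |5.462 × 10^-7 − 7.514 × 10^-7| = 2.05 × 10^-7 m = 205 nm.

205 nm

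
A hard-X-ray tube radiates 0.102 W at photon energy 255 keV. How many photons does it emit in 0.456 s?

Total energy: E_total = P·t = 0.102 × 0.456 = 0.04651 J.
Per-photon energy: E = 4.086 × 10^-14 J.
N = E_total / E_photon = 1.14 × 10^12.

1.14 × 10^12 photons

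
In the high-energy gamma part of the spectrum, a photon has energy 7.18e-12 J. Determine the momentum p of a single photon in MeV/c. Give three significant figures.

44.8 MeV/c

Since p = E/c for a photon, p = 2.395e-20 kg·m/s.
Converting to MeV/c: p = 44.81 MeV/c ≈ 44.8 MeV/c.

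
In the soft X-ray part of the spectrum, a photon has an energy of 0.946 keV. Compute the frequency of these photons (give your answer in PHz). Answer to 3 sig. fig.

Convert to SI: E = 0.946 keV = 1.5157e-16 J.
The photon relation is f = E/h, giving f = 2.287e17 Hz.
Converting to PHz: f = 228.7 PHz ≈ 229 PHz.

229 PHz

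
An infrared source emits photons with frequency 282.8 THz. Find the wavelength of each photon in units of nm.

1060 nm

(c = 2.99792458·10^8 m/s.)
First convert: f = 282.8 THz = 2.828·10^14 Hz.
For a photon λ = c/f, so λ = 1.060·10^-6 m.
Converting to nm: λ = 1060 nm ≈ 1060 nm.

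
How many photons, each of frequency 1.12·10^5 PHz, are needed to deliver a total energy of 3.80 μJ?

5.12·10^7 photons

Per-photon energy: E = 7.421·10^-14 J (from frequency = 1.12·10^5 PHz).
N = E_total / E_photon = 3.80·10^-6 J / 7.421·10^-14 J = 5.12·10^7.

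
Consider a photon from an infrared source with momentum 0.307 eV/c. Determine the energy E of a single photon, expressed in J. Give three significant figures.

Take c = 2.99792458e8 m/s, 1 eV = 1.602176634e-19 J.
First convert: p = 0.307 eV/c = 1.6407e-28 kg·m/s.
Apply E = pc: E = 4.919e-20 J.
So E ≈ 4.92e-20 J.

4.92e-20 J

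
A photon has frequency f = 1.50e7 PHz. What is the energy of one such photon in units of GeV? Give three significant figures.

(h = 6.62607015e-34 J·s, 1 eV = 1.602176634e-19 J.)
In SI units: f = 1.50e7 PHz = 1.50e22 Hz.
Apply E = hf: E = 9.939e-12 J.
Converting to GeV: E = 0.06204 GeV ≈ 0.0620 GeV.

0.0620 GeV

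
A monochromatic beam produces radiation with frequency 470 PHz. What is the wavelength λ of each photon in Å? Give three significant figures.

6.38 Å

In SI units: f = 470 PHz = 4.7e17 Hz.
Apply λ = c/f: λ = 6.379e-10 m.
Converting to Å: λ = 6.379 Å ≈ 6.38 Å.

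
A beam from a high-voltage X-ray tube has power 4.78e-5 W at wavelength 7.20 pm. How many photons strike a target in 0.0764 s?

Total energy: E_total = P·t = 4.78e-5 × 0.0764 = 3.652e-6 J.
Per-photon energy: E = 2.759e-14 J.
N = E_total / E_photon = 1.32e8.

1.32e8 photons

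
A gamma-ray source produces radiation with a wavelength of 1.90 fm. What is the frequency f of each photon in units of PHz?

Use c = 2.99792458 × 10^8 m/s.
First convert: λ = 1.90 fm = 1.90 × 10^-15 m.
Apply f = c/λ: f = 1.578 × 10^23 Hz.
Converting to PHz: f = 1.578 × 10^8 PHz ≈ 1.58 × 10^8 PHz.

1.58 × 10^8 PHz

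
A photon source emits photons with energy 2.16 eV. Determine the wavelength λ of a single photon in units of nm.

First convert: E = 2.16 eV = 3.4607 × 10^-19 J.
Apply λ = hc/E: λ = 5.740 × 10^-7 m.
Converting to nm: λ = 574.0 nm ≈ 574 nm.

574 nm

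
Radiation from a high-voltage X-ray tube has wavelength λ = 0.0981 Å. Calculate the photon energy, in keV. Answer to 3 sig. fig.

126 keV

Convert to SI: λ = 0.0981 Å = 9.81e-12 m.
For a photon E = hc/λ, so E = 2.025e-14 J.
Converting to keV: E = 126.4 keV ≈ 126 keV.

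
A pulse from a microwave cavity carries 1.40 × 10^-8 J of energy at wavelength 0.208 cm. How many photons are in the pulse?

Per-photon energy: E = 9.550 × 10^-23 J (from wavelength = 0.208 cm).
N = E_total / E_photon = 1.40 × 10^-8 J / 9.550 × 10^-23 J = 1.47 × 10^14.

1.47 × 10^14 photons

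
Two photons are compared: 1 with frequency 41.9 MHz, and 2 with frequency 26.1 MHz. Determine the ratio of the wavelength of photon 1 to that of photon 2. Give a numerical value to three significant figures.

0.623

λ_1 = 7.155 m (from frequency = 41.9 MHz, via λ = c/f).
λ_2 = 11.49 m (from frequency = 26.1 MHz, via λ = c/f).
Ratio = 7.155 / 11.49 = 0.623.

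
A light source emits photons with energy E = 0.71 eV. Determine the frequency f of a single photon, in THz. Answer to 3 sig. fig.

172 THz

(h = 6.62607015 × 10^-34 J·s, 1 eV = 1.602176634 × 10^-19 J.)
In SI units: E = 0.71 eV = 1.1375 × 10^-19 J.
Since f = E/h for a photon, f = 1.717 × 10^14 Hz.
Converting to THz: f = 171.7 THz ≈ 172 THz.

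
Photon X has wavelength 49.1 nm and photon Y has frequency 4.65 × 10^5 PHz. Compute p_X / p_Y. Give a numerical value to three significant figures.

p_X = 1.350 × 10^-26 kg·m/s (from wavelength = 49.1 nm, via p = h/λ).
p_Y = 1.028 × 10^-21 kg·m/s (from frequency = 4.65 × 10^5 PHz, via p = hf/c).
Ratio = 1.350 × 10^-26 / 1.028 × 10^-21 = 1.31 × 10^-5.

1.31 × 10^-5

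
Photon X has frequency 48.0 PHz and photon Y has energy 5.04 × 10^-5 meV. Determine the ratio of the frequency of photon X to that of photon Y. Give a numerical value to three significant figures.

f_X = 4.800 × 10^16 Hz (from frequency = 48.0 PHz, via f given directly).
f_Y = 1.219 × 10^7 Hz (from energy = 5.04 × 10^-5 meV, via f = E/h).
Ratio = 4.800 × 10^16 / 1.219 × 10^7 = 3.94 × 10^9.

3.94 × 10^9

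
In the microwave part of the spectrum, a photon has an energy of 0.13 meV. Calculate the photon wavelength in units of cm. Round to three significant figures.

(h = 6.62607015e-34 J·s, c = 2.99792458e8 m/s, 1 eV = 1.602176634e-19 J.)
Convert to SI: E = 0.13 meV = 2.0828e-23 J.
Since λ = hc/E for a photon, λ = 0.009537 m.
Converting to cm: λ = 0.9537 cm ≈ 0.954 cm.

0.954 cm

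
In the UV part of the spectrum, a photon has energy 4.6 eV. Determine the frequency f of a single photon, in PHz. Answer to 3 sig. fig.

Use h = 6.62607015e-34 J·s, 1 eV = 1.602176634e-19 J.
In SI units: E = 4.6 eV = 7.3700e-19 J.
Apply f = E/h: f = 1.112e15 Hz.
Converting to PHz: f = 1.112 PHz ≈ 1.11 PHz.

1.11 PHz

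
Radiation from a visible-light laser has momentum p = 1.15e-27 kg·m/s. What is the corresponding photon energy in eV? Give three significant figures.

(c = 2.99792458e8 m/s, 1 eV = 1.602176634e-19 J.)
Since E = pc for a photon, E = 3.448e-19 J.
Converting to eV: E = 2.152 eV ≈ 2.15 eV.

2.15 eV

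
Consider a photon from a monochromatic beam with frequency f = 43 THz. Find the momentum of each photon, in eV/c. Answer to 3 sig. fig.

(h = 6.62607015e-34 J·s, c = 2.99792458e8 m/s, 1 eV = 1.602176634e-19 J.)
Convert to SI: f = 43 THz = 4.3e13 Hz.
The photon relation is p = hf/c, giving p = 9.504e-29 kg·m/s.
Converting to eV/c: p = 0.1778 eV/c ≈ 0.178 eV/c.

0.178 eV/c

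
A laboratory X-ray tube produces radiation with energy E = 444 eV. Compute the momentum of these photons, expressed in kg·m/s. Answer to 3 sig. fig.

2.37e-25 kg·m/s

Use c = 2.99792458e8 m/s, 1 eV = 1.602176634e-19 J.
Convert to SI: E = 444 eV = 7.1137e-17 J.
The photon relation is p = E/c, giving p = 2.373e-25 kg·m/s.
So p ≈ 2.37e-25 kg·m/s.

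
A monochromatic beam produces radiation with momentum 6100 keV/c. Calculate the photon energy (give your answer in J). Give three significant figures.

9.77 × 10^-13 J

In SI units: p = 6100 keV/c = 3.2600 × 10^-21 kg·m/s.
For a photon E = pc, so E = 9.773 × 10^-13 J.
So E ≈ 9.77 × 10^-13 J.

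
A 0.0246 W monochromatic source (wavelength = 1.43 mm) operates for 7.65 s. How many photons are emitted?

1.35e21 photons

Total energy: E_total = P·t = 0.0246 × 7.65 = 0.1882 J.
Per-photon energy: E = 1.389e-22 J.
N = E_total / E_photon = 1.35e21.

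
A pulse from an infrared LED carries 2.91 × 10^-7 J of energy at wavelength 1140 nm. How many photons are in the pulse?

Per-photon energy: E = 1.742 × 10^-19 J (from wavelength = 1140 nm).
N = E_total / E_photon = 2.91 × 10^-7 J / 1.742 × 10^-19 J = 1.67 × 10^12.

1.67 × 10^12 photons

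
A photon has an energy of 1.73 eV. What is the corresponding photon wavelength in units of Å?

Convert to SI: E = 1.73 eV = 2.7718e-19 J.
Apply λ = hc/E: λ = 7.167e-7 m.
Converting to Å: λ = 7167 Å ≈ 7170 Å.

7170 Å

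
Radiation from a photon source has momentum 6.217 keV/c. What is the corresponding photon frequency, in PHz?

Use h = 6.62607015e-34 J·s, c = 2.99792458e8 m/s, 1 eV = 1.602176634e-19 J.
First convert: p = 6.217 keV/c = 3.3225e-24 kg·m/s.
For a photon f = pc/h, so f = 1.503e18 Hz.
Converting to PHz: f = 1503 PHz ≈ 1500 PHz.

1500 PHz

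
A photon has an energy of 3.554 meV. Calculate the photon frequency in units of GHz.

859 GHz

Convert to SI: E = 3.554 meV = 5.6941e-22 J.
Apply f = E/h: f = 8.594e11 Hz.
Converting to GHz: f = 859.4 GHz ≈ 859 GHz.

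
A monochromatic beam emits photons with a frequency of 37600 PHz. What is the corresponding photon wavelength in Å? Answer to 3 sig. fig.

0.0797 Å

First convert: f = 37600 PHz = 3.76 × 10^19 Hz.
Since λ = c/f for a photon, λ = 7.973 × 10^-12 m.
Converting to Å: λ = 0.07973 Å ≈ 0.0797 Å.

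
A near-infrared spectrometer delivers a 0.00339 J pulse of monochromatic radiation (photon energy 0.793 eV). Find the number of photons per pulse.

2.67 × 10^16 photons

Per-photon energy: E = 1.271 × 10^-19 J (from energy = 0.793 eV).
N = E_total / E_photon = 0.00339 J / 1.271 × 10^-19 J = 2.67 × 10^16.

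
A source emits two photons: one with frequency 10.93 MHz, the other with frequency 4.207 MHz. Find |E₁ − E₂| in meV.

2.78e-5 meV

Using E = hf: E₁ = 7.2423e-27 J, E₂ = 2.7876e-27 J.
|ΔE| = |7.2423e-27 − 2.7876e-27| = 4.45e-27 J = 2.78e-5 meV.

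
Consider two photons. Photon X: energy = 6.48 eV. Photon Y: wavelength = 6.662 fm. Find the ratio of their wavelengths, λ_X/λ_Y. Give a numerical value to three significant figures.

λ_X = 1.913 × 10^-7 m (from energy = 6.48 eV, via λ = hc/E).
λ_Y = 6.662 × 10^-15 m (from wavelength = 6.662 fm, via λ given directly).
Ratio = 1.913 × 10^-7 / 6.662 × 10^-15 = 2.87 × 10^7.

2.87 × 10^7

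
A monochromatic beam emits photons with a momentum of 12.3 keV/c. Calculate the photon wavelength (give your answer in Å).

1.01 Å

(h = 6.62607015 × 10^-34 J·s, c = 2.99792458 × 10^8 m/s, 1 eV = 1.602176634 × 10^-19 J.)
First convert: p = 12.3 keV/c = 6.5735 × 10^-24 kg·m/s.
Apply λ = h/p: λ = 1.008 × 10^-10 m.
Converting to Å: λ = 1.008 Å ≈ 1.01 Å.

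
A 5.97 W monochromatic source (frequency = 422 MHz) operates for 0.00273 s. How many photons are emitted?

5.83e22 photons

Total energy: E_total = P·t = 5.97 × 0.00273 = 0.01630 J.
Per-photon energy: E = 2.796e-25 J.
N = E_total / E_photon = 5.83e22.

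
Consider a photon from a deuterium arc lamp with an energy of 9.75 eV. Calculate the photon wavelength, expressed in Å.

In SI units: E = 9.75 eV = 1.5621e-18 J.
Since λ = hc/E for a photon, λ = 1.272e-7 m.
Converting to Å: λ = 1272 Å ≈ 1270 Å.

1270 Å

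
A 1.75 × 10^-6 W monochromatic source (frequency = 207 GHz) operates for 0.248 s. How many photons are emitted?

Total energy: E_total = P·t = 1.75 × 10^-6 × 0.248 = 4.340 × 10^-7 J.
Per-photon energy: E = 1.372 × 10^-22 J.
N = E_total / E_photon = 3.16 × 10^15.

3.16 × 10^15 photons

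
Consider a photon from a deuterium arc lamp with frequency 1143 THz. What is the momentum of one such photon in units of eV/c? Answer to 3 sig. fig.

Convert to SI: f = 1143 THz = 1.143e15 Hz.
The photon relation is p = hf/c, giving p = 2.526e-27 kg·m/s.
Converting to eV/c: p = 4.727 eV/c ≈ 4.73 eV/c.

4.73 eV/c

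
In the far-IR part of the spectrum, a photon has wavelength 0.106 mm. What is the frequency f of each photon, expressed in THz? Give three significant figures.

2.83 THz

Use c = 2.99792458e8 m/s.
Convert to SI: λ = 0.106 mm = 1.06e-4 m.
For a photon f = c/λ, so f = 2.828e12 Hz.
Converting to THz: f = 2.828 THz ≈ 2.83 THz.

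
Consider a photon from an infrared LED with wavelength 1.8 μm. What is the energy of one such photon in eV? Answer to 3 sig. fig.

Take h = 6.62607015e-34 J·s, c = 2.99792458e8 m/s, 1 eV = 1.602176634e-19 J.
First convert: λ = 1.8 μm = 1.8e-6 m.
Apply E = hc/λ: E = 1.104e-19 J.
Converting to eV: E = 0.6888 eV ≈ 0.689 eV.

0.689 eV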